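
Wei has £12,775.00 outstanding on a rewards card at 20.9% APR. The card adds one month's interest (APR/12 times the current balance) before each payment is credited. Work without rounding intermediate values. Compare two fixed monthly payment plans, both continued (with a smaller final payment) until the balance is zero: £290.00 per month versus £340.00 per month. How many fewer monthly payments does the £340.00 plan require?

Monthly rate r = 20.9%/12 = 1.74167% = 0.0174167.
At £290.00/mo: n = ⌈−ln(1 − rB₀/P)/ln(1+r)⌉ = 85 payments (last £123.50); total interest = total paid − £12,775.00 = £11,708.50.
At £340.00/mo: 62 payments (last £182.26); total interest £8,147.26.
Payments saved = 85 − 62 = 23.

23 fewer payments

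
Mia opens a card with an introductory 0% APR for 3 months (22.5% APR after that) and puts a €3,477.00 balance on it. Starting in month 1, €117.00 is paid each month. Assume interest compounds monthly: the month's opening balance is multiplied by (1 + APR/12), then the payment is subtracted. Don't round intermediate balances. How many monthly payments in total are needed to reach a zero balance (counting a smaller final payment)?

Promo months 1–3 at r₀ = 0%/12 = 0; months 4+ at r₁ = 22.5%/12 = 0.01875.
After month 3 (no interest yet): B = €3,477.00 − 3·€117.00 = €3,126.00.
Then at r₁ with €117.00/mo: n₂ = −ln(1 − r₁·B/P)/ln(1+r₁) ≈ 37.42 → 38 more payments.

41 months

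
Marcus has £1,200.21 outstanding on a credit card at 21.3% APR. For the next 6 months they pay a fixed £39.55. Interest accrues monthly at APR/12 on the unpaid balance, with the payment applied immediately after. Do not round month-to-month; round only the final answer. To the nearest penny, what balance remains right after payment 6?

£1,085.76

Monthly rate r = 21.3%/12 = 1.775% = 0.01775.
Each month: B ← B·(1+r) − £39.55.
Month 1: interest £21.30; balance after payment £1,181.96.
Month 2: interest £20.98; balance after payment £1,163.39.
Month 3: interest £20.65; balance after payment £1,144.49.
Month 4: interest £20.31; balance after payment £1,125.26.
Month 5: interest £19.97; balance after payment £1,105.68.
Month 6: interest £19.63; balance after payment £1,085.76.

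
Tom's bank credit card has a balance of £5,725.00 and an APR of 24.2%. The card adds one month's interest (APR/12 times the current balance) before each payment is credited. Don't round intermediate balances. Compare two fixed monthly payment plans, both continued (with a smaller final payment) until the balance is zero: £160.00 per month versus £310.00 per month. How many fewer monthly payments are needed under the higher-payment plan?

41 fewer payments

Monthly rate r = 24.2%/12 = 2.01667% = 0.0201667.
At £160.00/mo: n = ⌈−ln(1 − rB₀/P)/ln(1+r)⌉ = 65 payments (last £6.72); total interest = total paid − £5,725.00 = £4,521.72.
At £310.00/mo: 24 payments (last £104.50); total interest £1,509.50.
Payments saved = 65 − 24 = 41.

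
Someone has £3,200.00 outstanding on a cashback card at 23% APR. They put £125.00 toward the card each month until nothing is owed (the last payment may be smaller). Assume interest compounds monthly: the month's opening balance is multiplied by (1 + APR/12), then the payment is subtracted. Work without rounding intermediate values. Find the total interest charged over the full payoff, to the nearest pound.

£1,242

Monthly rate r = 23%/12 = 1.91667% = 0.0191667.
Payoff takes n = ⌈−ln(1 − rB₀/P)/ln(1+r)⌉ = ⌈35.536⌉ = 36 payments; the last is £67.24.
Total paid = 35·£125.00 + £67.24 = £4,442.24.
Total interest = total paid − principal = £4,442.24 − £3,200.00 = £1,242.24.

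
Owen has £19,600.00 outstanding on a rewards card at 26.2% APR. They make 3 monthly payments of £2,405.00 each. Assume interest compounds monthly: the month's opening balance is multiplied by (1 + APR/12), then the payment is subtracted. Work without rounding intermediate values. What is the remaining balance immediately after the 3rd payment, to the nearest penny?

£13,538.36

Monthly rate r = 26.2%/12 = 2.18333% = 0.0218333.
Each month: B ← B·(1+r) − £2,405.00.
Month 1: interest £427.93; balance after payment £17,622.93.
Month 2: interest £384.77; balance after payment £15,602.70.
Month 3: interest £340.66; balance after payment £13,538.36.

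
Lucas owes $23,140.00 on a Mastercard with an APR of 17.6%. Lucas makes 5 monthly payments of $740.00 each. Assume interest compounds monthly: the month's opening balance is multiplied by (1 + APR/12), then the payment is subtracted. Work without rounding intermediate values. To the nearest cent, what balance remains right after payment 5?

$21,077.31

Monthly rate r = 17.6%/12 = 1.46667% = 0.0146667.
Each month: B ← B·(1+r) − $740.00.
Month 1: interest $339.39; balance after payment $22,739.39.
Month 2: interest $333.51; balance after payment $22,332.90.
Month 3: interest $327.55; balance after payment $21,920.45.
Month 4: interest $321.50; balance after payment $21,501.95.
Month 5: interest $315.36; balance after payment $21,077.31.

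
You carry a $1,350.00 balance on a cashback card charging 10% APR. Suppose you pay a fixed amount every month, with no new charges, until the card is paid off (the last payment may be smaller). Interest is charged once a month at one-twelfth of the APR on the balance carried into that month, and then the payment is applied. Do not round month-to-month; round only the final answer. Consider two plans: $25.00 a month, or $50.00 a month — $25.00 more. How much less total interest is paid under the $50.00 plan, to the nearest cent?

$265.22

Monthly rate r = 10%/12 = 0.833333% = 0.00833333.
At $25.00/mo: n = ⌈−ln(1 − rB₀/P)/ln(1+r)⌉ = 73 payments (last $0.98); total interest = total paid − $1,350.00 = $450.98.
At $50.00/mo: 31 payments (last $35.76); total interest $185.76.
Interest saved = $450.98 − $185.76 = $265.22.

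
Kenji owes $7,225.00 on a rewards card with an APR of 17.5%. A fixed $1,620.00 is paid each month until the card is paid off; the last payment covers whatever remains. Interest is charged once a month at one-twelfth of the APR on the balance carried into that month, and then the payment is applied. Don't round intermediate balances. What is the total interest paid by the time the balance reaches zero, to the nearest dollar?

Monthly rate r = 17.5%/12 = 1.45833% = 0.0145833.
Payoff takes n = ⌈−ln(1 − rB₀/P)/ln(1+r)⌉ = ⌈4.645⌉ = 5 payments; the last is $1,047.69.
Total paid = 4·$1,620.00 + $1,047.69 = $7,527.69.
Total interest = total paid − principal = $7,527.69 − $7,225.00 = $302.69.

$303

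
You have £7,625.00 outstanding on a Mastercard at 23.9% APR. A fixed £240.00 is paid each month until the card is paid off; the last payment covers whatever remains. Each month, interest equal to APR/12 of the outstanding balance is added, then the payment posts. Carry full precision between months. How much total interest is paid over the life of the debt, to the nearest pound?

£4,567

Monthly rate r = 23.9%/12 = 1.99167% = 0.0199167.
Payoff takes n = ⌈−ln(1 − rB₀/P)/ln(1+r)⌉ = ⌈50.797⌉ = 51 payments; the last is £191.67.
Total paid = 50·£240.00 + £191.67 = £12,191.67.
Total interest = total paid − principal = £12,191.67 − £7,625.00 = £4,566.67.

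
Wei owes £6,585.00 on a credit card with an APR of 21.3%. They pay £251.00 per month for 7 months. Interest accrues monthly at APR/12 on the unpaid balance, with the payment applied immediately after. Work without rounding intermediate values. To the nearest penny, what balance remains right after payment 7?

Monthly rate r = 21.3%/12 = 1.775% = 0.01775.
Each month: B ← B·(1+r) − £251.00.
Month 1: interest £116.88; balance after payment £6,450.88.
Month 2: interest £114.50; balance after payment £6,314.39.
Month 3: interest £112.08; balance after payment £6,175.47.
Month 4: interest £109.61; balance after payment £6,034.08.
Month 5: interest £107.10; balance after payment £5,890.19.
Month 6: interest £104.55; balance after payment £5,743.74.
Month 7: interest £101.95; balance after payment £5,594.69.

£5,594.69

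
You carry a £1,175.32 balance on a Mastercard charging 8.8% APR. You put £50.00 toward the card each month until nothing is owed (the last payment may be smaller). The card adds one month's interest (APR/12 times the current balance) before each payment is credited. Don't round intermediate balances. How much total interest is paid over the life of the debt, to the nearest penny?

£119.43

Monthly rate r = 8.8%/12 = 0.733333% = 0.00733333.
Payoff takes n = ⌈−ln(1 − rB₀/P)/ln(1+r)⌉ = ⌈25.895⌉ = 26 payments; the last is £44.75.
Total paid = 25·£50.00 + £44.75 = £1,294.75.
Total interest = total paid − principal = £1,294.75 − £1,175.32 = £119.43.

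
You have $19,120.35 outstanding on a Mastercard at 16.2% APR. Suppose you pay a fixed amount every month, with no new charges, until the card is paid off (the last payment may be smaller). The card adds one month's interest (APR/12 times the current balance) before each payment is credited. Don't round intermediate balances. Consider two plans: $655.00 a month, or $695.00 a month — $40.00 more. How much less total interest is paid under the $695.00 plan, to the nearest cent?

$410.08

Monthly rate r = 16.2%/12 = 1.35% = 0.0135.
At $655.00/mo: n = ⌈−ln(1 − rB₀/P)/ln(1+r)⌉ = 38 payments (last $238.15); total interest = total paid − $19,120.35 = $5,352.80.
At $695.00/mo: 35 payments (last $433.07); total interest $4,942.72.
Interest saved = $5,352.80 − $4,942.72 = $410.08.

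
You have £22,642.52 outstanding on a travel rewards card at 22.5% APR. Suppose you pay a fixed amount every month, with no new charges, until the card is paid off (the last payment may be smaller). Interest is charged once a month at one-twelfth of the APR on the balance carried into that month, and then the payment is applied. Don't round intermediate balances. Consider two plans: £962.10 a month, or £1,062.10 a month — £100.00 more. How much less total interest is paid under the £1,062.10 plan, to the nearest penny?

Monthly rate r = 22.5%/12 = 1.875% = 0.01875.
At £962.10/mo: n = ⌈−ln(1 − rB₀/P)/ln(1+r)⌉ = 32 payments (last £324.32); total interest = total paid − £22,642.52 = £7,506.90.
At £1,062.10/mo: 28 payments (last £505.82); total interest £6,540.00.
Interest saved = £7,506.90 − £6,540.00 = £966.90.

£966.90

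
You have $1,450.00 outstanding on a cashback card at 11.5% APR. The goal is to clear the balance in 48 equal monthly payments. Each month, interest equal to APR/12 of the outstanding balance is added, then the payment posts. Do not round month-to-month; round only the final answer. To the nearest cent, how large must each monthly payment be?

$37.83

Monthly rate r = 11.5%/12 = 0.958333% = 0.00958333.
Level-payment amortization: P = B₀·r / (1 − (1+r)^(−n)) = 1450.00·0.00958333 / (1 − 1.00958^(−48)).
Denominator 1 − (1+r)^(−48) = 0.367332211.
P = 13.8958 / 0.367332211 ≈ 37.83.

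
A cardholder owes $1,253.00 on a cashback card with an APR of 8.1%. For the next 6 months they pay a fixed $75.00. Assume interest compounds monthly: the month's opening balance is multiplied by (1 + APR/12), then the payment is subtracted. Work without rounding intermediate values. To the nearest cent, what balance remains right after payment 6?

Monthly rate r = 8.1%/12 = 0.675% = 0.00675.
Each month: B ← B·(1+r) − $75.00.
Month 1: interest $8.46; balance after payment $1,186.46.
Month 2: interest $8.01; balance after payment $1,119.47.
Month 3: interest $7.56; balance after payment $1,052.02.
Month 4: interest $7.10; balance after payment $984.12.
Month 5: interest $6.64; balance after payment $915.77.
Month 6: interest $6.18; balance after payment $846.95.

$846.95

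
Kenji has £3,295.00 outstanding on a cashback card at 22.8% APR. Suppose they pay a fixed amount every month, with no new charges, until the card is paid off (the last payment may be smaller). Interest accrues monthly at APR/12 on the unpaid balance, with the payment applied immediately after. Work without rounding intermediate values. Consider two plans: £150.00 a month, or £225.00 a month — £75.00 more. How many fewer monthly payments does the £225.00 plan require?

Monthly rate r = 22.8%/12 = 1.9% = 0.019.
At £150.00/mo: n = ⌈−ln(1 − rB₀/P)/ln(1+r)⌉ = 29 payments (last £105.40); total interest = total paid − £3,295.00 = £1,010.40.
At £225.00/mo: 18 payments (last £73.37); total interest £603.37.
Payments saved = 29 − 18 = 11.

11 fewer payments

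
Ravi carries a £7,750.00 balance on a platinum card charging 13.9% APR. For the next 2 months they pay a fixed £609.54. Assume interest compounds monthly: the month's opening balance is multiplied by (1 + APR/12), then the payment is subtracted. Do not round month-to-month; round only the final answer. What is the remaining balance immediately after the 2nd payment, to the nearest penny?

Monthly rate r = 13.9%/12 = 1.15833% = 0.0115833.
Each month: B ← B·(1+r) − £609.54.
Month 1: interest £89.77; balance after payment £7,230.23.
Month 2: interest £83.75; balance after payment £6,704.44.

£6,704.44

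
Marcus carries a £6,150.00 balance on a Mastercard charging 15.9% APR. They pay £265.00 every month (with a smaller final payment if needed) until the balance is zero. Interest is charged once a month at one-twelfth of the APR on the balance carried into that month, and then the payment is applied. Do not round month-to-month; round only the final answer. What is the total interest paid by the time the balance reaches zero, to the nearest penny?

Monthly rate r = 15.9%/12 = 1.325% = 0.01325.
Payoff takes n = ⌈−ln(1 − rB₀/P)/ln(1+r)⌉ = ⌈27.915⌉ = 28 payments; the last is £242.66.
Total paid = 27·£265.00 + £242.66 = £7,397.66.
Total interest = total paid − principal = £7,397.66 − £6,150.00 = £1,247.66.

£1,247.66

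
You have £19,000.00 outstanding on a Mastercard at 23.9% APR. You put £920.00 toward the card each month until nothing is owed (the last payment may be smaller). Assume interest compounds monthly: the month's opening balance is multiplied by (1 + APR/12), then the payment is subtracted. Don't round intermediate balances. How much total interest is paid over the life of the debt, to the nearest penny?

£5,720.29

Monthly rate r = 23.9%/12 = 1.99167% = 0.0199167.
Payoff takes n = ⌈−ln(1 − rB₀/P)/ln(1+r)⌉ = ⌈26.869⌉ = 27 payments; the last is £800.29.
Total paid = 26·£920.00 + £800.29 = £24,720.29.
Total interest = total paid − principal = £24,720.29 − £19,000.00 = £5,720.29.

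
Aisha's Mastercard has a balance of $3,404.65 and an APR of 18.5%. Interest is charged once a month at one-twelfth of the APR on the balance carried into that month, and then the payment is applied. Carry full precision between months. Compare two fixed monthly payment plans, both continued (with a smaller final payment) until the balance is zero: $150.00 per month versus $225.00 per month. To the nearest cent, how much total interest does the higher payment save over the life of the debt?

$315.55

Monthly rate r = 18.5%/12 = 1.54167% = 0.0154167.
At $150.00/mo: n = ⌈−ln(1 − rB₀/P)/ln(1+r)⌉ = 29 payments (last $22.60); total interest = total paid − $3,404.65 = $817.95.
At $225.00/mo: 18 payments (last $82.05); total interest $502.40.
Interest saved = $817.95 − $502.40 = $315.55.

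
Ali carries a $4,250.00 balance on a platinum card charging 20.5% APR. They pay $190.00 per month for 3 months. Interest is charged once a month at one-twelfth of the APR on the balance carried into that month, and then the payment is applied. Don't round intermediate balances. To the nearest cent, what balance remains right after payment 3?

$3,891.76

Monthly rate r = 20.5%/12 = 1.70833% = 0.0170833.
Each month: B ← B·(1+r) − $190.00.
Month 1: interest $72.60; balance after payment $4,132.60.
Month 2: interest $70.60; balance after payment $4,013.20.
Month 3: interest $68.56; balance after payment $3,891.76.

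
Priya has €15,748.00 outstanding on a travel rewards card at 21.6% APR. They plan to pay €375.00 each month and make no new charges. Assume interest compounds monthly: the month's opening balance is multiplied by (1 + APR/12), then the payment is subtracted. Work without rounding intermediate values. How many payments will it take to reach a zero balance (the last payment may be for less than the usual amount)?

Monthly rate r = 21.6%/12 = 1.8% = 0.018.
Recurrence: B ← B·(1+r) − €375.00.
Month 1: interest €283.46; balance after payment €15,656.46.
Month 2: interest €281.82; balance after payment €15,563.28.
Closed form: n = −ln(1 − rB₀/P)/ln(1+r) = −ln(0.2441)/ln(1.018) ≈ 79.047, so the balance reaches zero during payment 80.

80 months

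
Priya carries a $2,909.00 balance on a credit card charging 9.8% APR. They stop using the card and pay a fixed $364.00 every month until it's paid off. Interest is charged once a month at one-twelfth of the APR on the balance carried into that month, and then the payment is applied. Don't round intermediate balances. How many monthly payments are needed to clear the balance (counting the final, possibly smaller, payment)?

Monthly rate r = 9.8%/12 = 0.816667% = 0.00816667.
Recurrence: B ← B·(1+r) − $364.00.
Month 1: interest $23.76; balance after payment $2,568.76.
Month 2: interest $20.98; balance after payment $2,225.74.
Closed form: n = −ln(1 − rB₀/P)/ln(1+r) = −ln(0.93473)/ln(1.00817) ≈ 8.298, so the balance reaches zero during payment 9.

9 months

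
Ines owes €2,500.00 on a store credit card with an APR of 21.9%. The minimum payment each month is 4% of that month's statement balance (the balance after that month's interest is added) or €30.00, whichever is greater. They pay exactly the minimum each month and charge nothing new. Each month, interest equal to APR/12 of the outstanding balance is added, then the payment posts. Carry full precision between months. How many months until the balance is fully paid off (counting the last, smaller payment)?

87 months

Monthly rate r = 21.9%/12 = 1.825% = 0.01825.
While 4% of the post-interest balance exceeds €30.00, each month B ← (B·(1+r))·(1 − 0.04), i.e. B shrinks by the factor (1+r)·0.96 = 0.97752.
This holds for months 1–54. Entering month 55 the balance is €732.36; 4% of the post-interest balance is now below €30.00, so the flat €30.00 minimum applies from here.
From month 55 a fixed €30.00 at rate r clears €732.36 in 33 more payments. Total: 54 + 33 = 87 months.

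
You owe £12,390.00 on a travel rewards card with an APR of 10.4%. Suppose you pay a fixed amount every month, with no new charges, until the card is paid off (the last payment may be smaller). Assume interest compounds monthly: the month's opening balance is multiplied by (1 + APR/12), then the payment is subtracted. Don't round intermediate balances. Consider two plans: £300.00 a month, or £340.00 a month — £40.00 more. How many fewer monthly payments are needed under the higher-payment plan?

Monthly rate r = 10.4%/12 = 0.866667% = 0.00866667.
At £300.00/mo: n = ⌈−ln(1 − rB₀/P)/ln(1+r)⌉ = 52 payments (last £103.46); total interest = total paid − £12,390.00 = £3,013.46.
At £340.00/mo: 44 payments (last £334.08); total interest £2,564.08.
Payments saved = 52 − 44 = 8.

8 fewer payments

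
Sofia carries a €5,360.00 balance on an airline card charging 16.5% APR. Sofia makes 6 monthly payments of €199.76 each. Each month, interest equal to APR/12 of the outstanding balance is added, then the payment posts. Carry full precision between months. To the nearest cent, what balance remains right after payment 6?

Monthly rate r = 16.5%/12 = 1.375% = 0.01375.
Each month: B ← B·(1+r) − €199.76.
Month 1: interest €73.70; balance after payment €5,233.94.
Month 2: interest €71.97; balance after payment €5,106.15.
Month 3: interest €70.21; balance after payment €4,976.60.
Month 4: interest €68.43; balance after payment €4,845.26.
Month 5: interest €66.62; balance after payment €4,712.13.
Month 6: interest €64.79; balance after payment €4,577.16.

€4,577.16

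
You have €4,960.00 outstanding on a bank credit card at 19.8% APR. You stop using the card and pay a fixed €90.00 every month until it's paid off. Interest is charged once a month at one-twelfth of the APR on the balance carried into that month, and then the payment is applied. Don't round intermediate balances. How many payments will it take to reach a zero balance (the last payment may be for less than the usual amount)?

147 months

Monthly rate r = 19.8%/12 = 1.65% = 0.0165.
Recurrence: B ← B·(1+r) − €90.00.
Month 1: interest €81.84; balance after payment €4,951.84.
Month 2: interest €81.71; balance after payment €4,943.55.
Closed form: n = −ln(1 − rB₀/P)/ln(1+r) = −ln(0.090667)/ln(1.0165) ≈ 146.686, so the balance reaches zero during payment 147.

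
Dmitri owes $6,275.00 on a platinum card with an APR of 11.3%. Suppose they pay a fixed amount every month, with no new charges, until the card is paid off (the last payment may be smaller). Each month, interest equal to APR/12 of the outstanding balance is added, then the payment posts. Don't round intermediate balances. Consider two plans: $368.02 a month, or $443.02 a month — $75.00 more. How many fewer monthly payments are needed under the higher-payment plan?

Monthly rate r = 11.3%/12 = 0.941667% = 0.00941667.
At $368.02/mo: n = ⌈−ln(1 − rB₀/P)/ln(1+r)⌉ = 19 payments (last $248.31); total interest = total paid − $6,275.00 = $597.67.
At $443.02/mo: 16 payments (last $121.63); total interest $491.93.
Payments saved = 19 − 16 = 3.

3 fewer payments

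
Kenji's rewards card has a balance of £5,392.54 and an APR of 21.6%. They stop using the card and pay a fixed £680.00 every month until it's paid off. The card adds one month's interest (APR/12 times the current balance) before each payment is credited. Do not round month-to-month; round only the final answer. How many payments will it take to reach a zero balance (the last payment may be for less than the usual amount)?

9 months

Monthly rate r = 21.6%/12 = 1.8% = 0.018.
Recurrence: B ← B·(1+r) − £680.00.
Month 1: interest £97.07; balance after payment £4,809.61.
Month 2: interest £86.57; balance after payment £4,216.18.
Closed form: n = −ln(1 − rB₀/P)/ln(1+r) = −ln(0.85726)/ln(1.018) ≈ 8.633, so the balance reaches zero during payment 9.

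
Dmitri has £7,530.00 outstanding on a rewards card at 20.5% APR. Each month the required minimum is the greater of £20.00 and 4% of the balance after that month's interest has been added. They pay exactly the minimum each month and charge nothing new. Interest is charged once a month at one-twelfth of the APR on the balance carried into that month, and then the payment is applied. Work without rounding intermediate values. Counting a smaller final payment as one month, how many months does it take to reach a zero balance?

147 months

Monthly rate r = 20.5%/12 = 1.70833% = 0.0170833.
While 4% of the post-interest balance exceeds £20.00, each month B ← (B·(1+r))·(1 − 0.04), i.e. B shrinks by the factor (1+r)·0.96 = 0.9764.
This holds for months 1–115. Entering month 116 the balance is £483.05; 4% of the post-interest balance is now below £20.00, so the flat £20.00 minimum applies from here.
From month 116 a fixed £20.00 at rate r clears £483.05 in 32 more payments. Total: 115 + 32 = 147 months.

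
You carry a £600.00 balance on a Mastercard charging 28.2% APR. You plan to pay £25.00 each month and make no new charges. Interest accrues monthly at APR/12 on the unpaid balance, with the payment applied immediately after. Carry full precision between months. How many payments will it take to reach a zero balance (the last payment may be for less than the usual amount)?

36 payments

Monthly rate r = 28.2%/12 = 2.35% = 0.0235.
Recurrence: B ← B·(1+r) − £25.00.
Month 1: interest £14.10; balance after payment £589.10.
Month 2: interest £13.84; balance after payment £577.94.
Closed form: n = −ln(1 − rB₀/P)/ln(1+r) = −ln(0.436)/ln(1.0235) ≈ 35.737, so the balance reaches zero during payment 36.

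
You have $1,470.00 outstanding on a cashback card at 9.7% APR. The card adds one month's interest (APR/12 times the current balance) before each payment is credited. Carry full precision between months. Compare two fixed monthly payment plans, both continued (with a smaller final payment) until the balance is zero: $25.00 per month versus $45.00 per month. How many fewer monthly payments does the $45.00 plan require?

42 fewer payments

Monthly rate r = 9.7%/12 = 0.808333% = 0.00808333.
At $25.00/mo: n = ⌈−ln(1 − rB₀/P)/ln(1+r)⌉ = 81 payments (last $2.68); total interest = total paid − $1,470.00 = $532.68.
At $45.00/mo: 39 payments (last $3.75); total interest $243.75.
Payments saved = 81 − 39 = 42.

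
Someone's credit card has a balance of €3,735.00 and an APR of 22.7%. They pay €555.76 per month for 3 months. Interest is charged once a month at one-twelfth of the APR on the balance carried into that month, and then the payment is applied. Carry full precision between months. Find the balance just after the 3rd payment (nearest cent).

Monthly rate r = 22.7%/12 = 1.89167% = 0.0189167.
Each month: B ← B·(1+r) − €555.76.
Month 1: interest €70.65; balance after payment €3,249.89.
Month 2: interest €61.48; balance after payment €2,755.61.
Month 3: interest €52.13; balance after payment €2,251.98.

€2,251.98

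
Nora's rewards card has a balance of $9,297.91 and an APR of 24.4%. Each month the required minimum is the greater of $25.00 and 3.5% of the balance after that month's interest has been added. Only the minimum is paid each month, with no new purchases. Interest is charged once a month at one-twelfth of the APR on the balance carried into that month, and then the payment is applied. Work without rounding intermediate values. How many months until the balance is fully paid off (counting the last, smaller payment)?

209 months

Monthly rate r = 24.4%/12 = 2.03333% = 0.0203333.
While 3.5% of the post-interest balance exceeds $25.00, each month B ← (B·(1+r))·(1 − 0.035), i.e. B shrinks by the factor (1+r)·0.965 = 0.98462.
This holds for months 1–167. Entering month 168 the balance is $698.83; 3.5% of the post-interest balance is now below $25.00, so the flat $25.00 minimum applies from here.
From month 168 a fixed $25.00 at rate r clears $698.83 in 42 more payments. Total: 167 + 42 = 209 months.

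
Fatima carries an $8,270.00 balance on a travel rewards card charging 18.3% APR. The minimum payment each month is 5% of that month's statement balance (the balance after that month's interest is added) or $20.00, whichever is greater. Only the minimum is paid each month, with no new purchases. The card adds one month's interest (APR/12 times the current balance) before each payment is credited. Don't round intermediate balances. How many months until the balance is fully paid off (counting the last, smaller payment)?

Monthly rate r = 18.3%/12 = 1.525% = 0.01525.
While 5% of the post-interest balance exceeds $20.00, each month B ← (B·(1+r))·(1 − 0.05), i.e. B shrinks by the factor (1+r)·0.95 = 0.96449.
This holds for months 1–85. Entering month 86 the balance is $382.58; 5% of the post-interest balance is now below $20.00, so the flat $20.00 minimum applies from here.
From month 86 a fixed $20.00 at rate r clears $382.58 in 23 more payments. Total: 85 + 23 = 108 months.

108 months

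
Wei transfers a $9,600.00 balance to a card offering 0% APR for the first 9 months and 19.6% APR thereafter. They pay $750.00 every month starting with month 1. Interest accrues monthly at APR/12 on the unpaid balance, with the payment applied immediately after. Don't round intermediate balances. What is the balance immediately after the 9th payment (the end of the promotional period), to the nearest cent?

Promo months 1–9 at r₀ = 0%/12 = 0; months 10+ at r₁ = 19.6%/12 = 0.0163333.
After month 9 (no interest yet): B = $9,600.00 − 9·$750.00 = $2,850.00.

$2,850.00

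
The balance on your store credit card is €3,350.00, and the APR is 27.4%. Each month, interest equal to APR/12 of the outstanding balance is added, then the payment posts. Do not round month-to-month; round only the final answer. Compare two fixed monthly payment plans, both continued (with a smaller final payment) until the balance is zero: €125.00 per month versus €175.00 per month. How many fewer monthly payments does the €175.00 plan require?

Monthly rate r = 27.4%/12 = 2.28333% = 0.0228333.
At €125.00/mo: n = ⌈−ln(1 − rB₀/P)/ln(1+r)⌉ = 42 payments (last €116.03); total interest = total paid − €3,350.00 = €1,891.03.
At €175.00/mo: 26 payments (last €79.79); total interest €1,104.79.
Payments saved = 42 − 26 = 16.

16 fewer payments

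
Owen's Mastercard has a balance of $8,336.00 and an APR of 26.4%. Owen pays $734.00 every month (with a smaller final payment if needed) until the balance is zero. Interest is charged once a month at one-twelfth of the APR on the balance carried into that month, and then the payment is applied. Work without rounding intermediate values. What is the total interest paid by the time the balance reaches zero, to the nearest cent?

$1,362.03

Monthly rate r = 26.4%/12 = 2.2% = 0.022.
Payoff takes n = ⌈−ln(1 − rB₀/P)/ln(1+r)⌉ = ⌈13.211⌉ = 14 payments; the last is $156.03.
Total paid = 13·$734.00 + $156.03 = $9,698.03.
Total interest = total paid − principal = $9,698.03 − $8,336.00 = $1,362.03.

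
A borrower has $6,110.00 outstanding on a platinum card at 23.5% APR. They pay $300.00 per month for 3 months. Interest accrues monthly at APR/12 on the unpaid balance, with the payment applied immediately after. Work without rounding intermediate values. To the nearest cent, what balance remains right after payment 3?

$5,558.30

Monthly rate r = 23.5%/12 = 1.95833% = 0.0195833.
Each month: B ← B·(1+r) − $300.00.
Month 1: interest $119.65; balance after payment $5,929.65.
Month 2: interest $116.12; balance after payment $5,745.78.
Month 3: interest $112.52; balance after payment $5,558.30.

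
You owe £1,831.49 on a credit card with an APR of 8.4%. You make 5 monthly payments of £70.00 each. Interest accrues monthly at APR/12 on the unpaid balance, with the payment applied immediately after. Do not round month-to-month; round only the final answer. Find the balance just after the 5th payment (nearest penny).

£1,541.56

Monthly rate r = 8.4%/12 = 0.7% = 0.007.
Each month: B ← B·(1+r) − £70.00.
Month 1: interest £12.82; balance after payment £1,774.31.
Month 2: interest £12.42; balance after payment £1,716.73.
Month 3: interest £12.02; balance after payment £1,658.75.
Month 4: interest £11.61; balance after payment £1,600.36.
Month 5: interest £11.20; balance after payment £1,541.56.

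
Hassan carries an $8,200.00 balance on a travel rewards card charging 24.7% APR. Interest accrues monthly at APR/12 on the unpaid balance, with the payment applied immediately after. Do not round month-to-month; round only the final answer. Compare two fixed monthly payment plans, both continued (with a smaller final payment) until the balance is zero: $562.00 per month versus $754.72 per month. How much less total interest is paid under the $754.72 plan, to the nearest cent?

$474.02

Monthly rate r = 24.7%/12 = 2.05833% = 0.0205833.
At $562.00/mo: n = ⌈−ln(1 − rB₀/P)/ln(1+r)⌉ = 18 payments (last $298.69); total interest = total paid − $8,200.00 = $1,652.69.
At $754.72/mo: 13 payments (last $322.03); total interest $1,178.67.
Interest saved = $1,652.69 − $1,178.67 = $474.02.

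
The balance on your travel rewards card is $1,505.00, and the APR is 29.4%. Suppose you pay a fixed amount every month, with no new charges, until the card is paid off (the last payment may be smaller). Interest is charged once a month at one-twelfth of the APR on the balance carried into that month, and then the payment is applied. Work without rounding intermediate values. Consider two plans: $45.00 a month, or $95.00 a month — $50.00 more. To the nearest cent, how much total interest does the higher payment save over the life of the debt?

$1,253.59

Monthly rate r = 29.4%/12 = 2.45% = 0.0245.
At $45.00/mo: n = ⌈−ln(1 − rB₀/P)/ln(1+r)⌉ = 71 payments (last $31.87); total interest = total paid − $1,505.00 = $1,676.87.
At $95.00/mo: 21 payments (last $28.28); total interest $423.28.
Interest saved = $1,676.87 − $423.28 = $1,253.59.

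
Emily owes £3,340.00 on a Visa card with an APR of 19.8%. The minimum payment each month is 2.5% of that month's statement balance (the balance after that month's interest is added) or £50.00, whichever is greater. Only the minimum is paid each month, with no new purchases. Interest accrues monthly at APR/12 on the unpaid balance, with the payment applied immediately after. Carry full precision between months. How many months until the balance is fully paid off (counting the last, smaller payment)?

124 months

Monthly rate r = 19.8%/12 = 1.65% = 0.0165.
While 2.5% of the post-interest balance exceeds £50.00, each month B ← (B·(1+r))·(1 − 0.025), i.e. B shrinks by the factor (1+r)·0.975 = 0.99109.
This holds for months 1–60. Entering month 61 the balance is £1,951.94; 2.5% of the post-interest balance is now below £50.00, so the flat £50.00 minimum applies from here.
From month 61 a fixed £50.00 at rate r clears £1,951.94 in 64 more payments. Total: 60 + 64 = 124 months.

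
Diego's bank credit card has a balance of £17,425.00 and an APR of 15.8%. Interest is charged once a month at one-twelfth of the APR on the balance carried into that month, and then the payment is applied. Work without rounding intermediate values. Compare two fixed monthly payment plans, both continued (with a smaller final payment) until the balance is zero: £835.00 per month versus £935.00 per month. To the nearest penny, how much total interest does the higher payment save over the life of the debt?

£383.05

Monthly rate r = 15.8%/12 = 1.31667% = 0.0131667.
At £835.00/mo: n = ⌈−ln(1 − rB₀/P)/ln(1+r)⌉ = 25 payments (last £468.77); total interest = total paid − £17,425.00 = £3,083.77.
At £935.00/mo: 22 payments (last £490.72); total interest £2,700.72.
Interest saved = £3,083.77 − £2,700.72 = £383.05.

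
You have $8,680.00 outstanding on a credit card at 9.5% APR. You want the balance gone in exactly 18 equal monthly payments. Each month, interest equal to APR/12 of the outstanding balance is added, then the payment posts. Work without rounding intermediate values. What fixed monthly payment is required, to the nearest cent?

$519.30

Monthly rate r = 9.5%/12 = 0.791667% = 0.00791667.
Level-payment amortization: P = B₀·r / (1 − (1+r)^(−n)) = 8680.00·0.00791667 / (1 − 1.00792^(−18)).
Denominator 1 − (1+r)^(−18) = 0.132325728.
P = 68.7167 / 0.132325728 ≈ 519.30.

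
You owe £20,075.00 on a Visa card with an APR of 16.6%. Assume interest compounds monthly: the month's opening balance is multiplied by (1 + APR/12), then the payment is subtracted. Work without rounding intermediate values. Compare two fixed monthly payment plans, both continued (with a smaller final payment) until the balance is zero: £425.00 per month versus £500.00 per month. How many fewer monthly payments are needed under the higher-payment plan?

18 fewer payments

Monthly rate r = 16.6%/12 = 1.38333% = 0.0138333.
At £425.00/mo: n = ⌈−ln(1 − rB₀/P)/ln(1+r)⌉ = 78 payments (last £55.38); total interest = total paid − £20,075.00 = £12,705.38.
At £500.00/mo: 60 payments (last £0.95); total interest £9,425.95.
Payments saved = 78 − 60 = 18.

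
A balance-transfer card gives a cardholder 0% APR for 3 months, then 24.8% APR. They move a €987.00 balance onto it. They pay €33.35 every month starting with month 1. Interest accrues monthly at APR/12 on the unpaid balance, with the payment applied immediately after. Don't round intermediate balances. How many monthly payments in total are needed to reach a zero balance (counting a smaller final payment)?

Promo months 1–3 at r₀ = 0%/12 = 0; months 4+ at r₁ = 24.8%/12 = 0.0206667.
After month 3 (no interest yet): B = €987.00 − 3·€33.35 = €886.95.
Then at r₁ with €33.35/mo: n₂ = −ln(1 − r₁·B/P)/ln(1+r₁) ≈ 39.00 → 39 more payments.

42 payments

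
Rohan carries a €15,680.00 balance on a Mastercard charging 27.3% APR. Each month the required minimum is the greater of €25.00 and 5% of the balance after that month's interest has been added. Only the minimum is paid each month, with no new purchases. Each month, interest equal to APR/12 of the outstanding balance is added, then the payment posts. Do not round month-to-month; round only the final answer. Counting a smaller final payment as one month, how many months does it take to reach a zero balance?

Monthly rate r = 27.3%/12 = 2.275% = 0.02275.
While 5% of the post-interest balance exceeds €25.00, each month B ← (B·(1+r))·(1 − 0.05), i.e. B shrinks by the factor (1+r)·0.95 = 0.97161.
This holds for months 1–121. Entering month 122 the balance is €480.85; 5% of the post-interest balance is now below €25.00, so the flat €25.00 minimum applies from here.
From month 122 a fixed €25.00 at rate r clears €480.85 in 26 more payments. Total: 121 + 26 = 147 months.

147 months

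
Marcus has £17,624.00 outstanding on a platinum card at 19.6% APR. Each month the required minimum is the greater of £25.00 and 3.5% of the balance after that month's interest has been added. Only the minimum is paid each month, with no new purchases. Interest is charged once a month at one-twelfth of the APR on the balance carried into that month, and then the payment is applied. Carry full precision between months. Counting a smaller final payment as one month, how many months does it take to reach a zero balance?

204 months

Monthly rate r = 19.6%/12 = 1.63333% = 0.0163333.
While 3.5% of the post-interest balance exceeds £25.00, each month B ← (B·(1+r))·(1 − 0.035), i.e. B shrinks by the factor (1+r)·0.965 = 0.98076.
This holds for months 1–166. Entering month 167 the balance is £700.88; 3.5% of the post-interest balance is now below £25.00, so the flat £25.00 minimum applies from here.
From month 167 a fixed £25.00 at rate r clears £700.88 in 38 more payments. Total: 166 + 38 = 204 months.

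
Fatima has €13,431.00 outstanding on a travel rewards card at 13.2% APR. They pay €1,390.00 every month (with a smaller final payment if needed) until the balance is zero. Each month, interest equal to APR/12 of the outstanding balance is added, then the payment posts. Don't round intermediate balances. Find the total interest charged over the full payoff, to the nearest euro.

€848

Monthly rate r = 13.2%/12 = 1.1% = 0.011.
Payoff takes n = ⌈−ln(1 − rB₀/P)/ln(1+r)⌉ = ⌈10.272⌉ = 11 payments; the last is €379.23.
Total paid = 10·€1,390.00 + €379.23 = €14,279.23.
Total interest = total paid − principal = €14,279.23 − €13,431.00 = €848.23.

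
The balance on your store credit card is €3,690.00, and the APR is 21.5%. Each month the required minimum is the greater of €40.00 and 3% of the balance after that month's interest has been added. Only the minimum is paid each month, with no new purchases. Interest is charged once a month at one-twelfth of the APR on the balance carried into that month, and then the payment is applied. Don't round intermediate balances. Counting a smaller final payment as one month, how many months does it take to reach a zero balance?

132 months

Monthly rate r = 21.5%/12 = 1.79167% = 0.0179167.
While 3% of the post-interest balance exceeds €40.00, each month B ← (B·(1+r))·(1 − 0.03), i.e. B shrinks by the factor (1+r)·0.97 = 0.98738.
This holds for months 1–82. Entering month 83 the balance is €1,302.30; 3% of the post-interest balance is now below €40.00, so the flat €40.00 minimum applies from here.
From month 83 a fixed €40.00 at rate r clears €1,302.30 in 50 more payments. Total: 82 + 50 = 132 months.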